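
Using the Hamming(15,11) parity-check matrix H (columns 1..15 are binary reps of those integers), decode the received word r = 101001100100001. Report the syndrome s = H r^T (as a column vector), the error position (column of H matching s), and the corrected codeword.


s = (0, 1, 1, 0)^T, error position = 6, corrected codeword c = 101000100100001

Compute s = H r^T mod 2 one row at a time:
  s_1 = 0 + 0 + 1 + 0 + 0 + 0 + 0 + 1 = 2 ≡ 0 (mod 2).
  s_2 = 0 + 0 + 1 + 1 + 0 + 0 + 0 + 1 = 3 ≡ 1 (mod 2).
  s_3 = 0 + 1 + 1 + 1 + 1 + 0 + 0 + 1 = 5 ≡ 1 (mod 2).
  s_4 = 1 + 1 + 0 + 1 + 0 + 0 + 0 + 1 = 4 ≡ 0 (mod 2).
s = (0, 1, 1, 0)^T — this equals column 6 of H (binary 0110), so error is at position 6.
Correct: flip bit 6 of r = 101001100100001 to get c = 101000100100001.


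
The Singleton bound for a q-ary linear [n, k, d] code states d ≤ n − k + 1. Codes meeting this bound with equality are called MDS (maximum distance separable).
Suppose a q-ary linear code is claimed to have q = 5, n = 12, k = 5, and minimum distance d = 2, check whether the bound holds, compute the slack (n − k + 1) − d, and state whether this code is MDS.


Singleton RHS = n − k + 1 = 8, slack = 6, bound satisfied, not MDS.

Singleton bound: d ≤ n − k + 1.
Here n = 12, k = 5, so n − k + 1 = 8.
Given d = 2, check d ≤ 8: YES.
Slack = (n − k + 1) − d = 6.
The code is NOT MDS (slack = 6 > 0).
Description: the claimed parameters are [12, 5, 2]_5; such a code would be non-MDS.


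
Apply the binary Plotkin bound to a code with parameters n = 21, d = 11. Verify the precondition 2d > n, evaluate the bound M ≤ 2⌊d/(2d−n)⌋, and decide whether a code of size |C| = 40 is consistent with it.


Plotkin bound M ≤ 22; given |C| = 40 > bound (violated).

Check applicability: 2d = 22, n = 21.
2d − n = 1 > 0, so Plotkin applies.
Compute d/(2d−n) = 11/1 ≈ 11.0000.
⌊d/(2d−n)⌋ = 11.
Plotkin bound: M ≤ 2·11 = 22.
Given |C| = 40, check: VIOLATED.
This |C| is above the Plotkin bound, so no binary code with n = 21, d = 11 and 40 codewords exists.


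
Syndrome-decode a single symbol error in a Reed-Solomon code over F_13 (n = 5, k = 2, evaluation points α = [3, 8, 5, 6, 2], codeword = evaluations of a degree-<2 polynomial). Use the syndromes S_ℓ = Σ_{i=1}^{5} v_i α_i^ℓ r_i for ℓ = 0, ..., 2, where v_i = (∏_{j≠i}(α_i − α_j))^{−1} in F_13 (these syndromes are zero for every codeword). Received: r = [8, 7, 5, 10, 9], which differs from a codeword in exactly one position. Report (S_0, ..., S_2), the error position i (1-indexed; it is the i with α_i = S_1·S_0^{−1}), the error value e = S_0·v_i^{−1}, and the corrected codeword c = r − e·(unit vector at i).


S = (12, 11, 9), error at position 5, error magnitude e = 6, c = [8, 7, 5, 10, 3].

Step 1: column multipliers v_i = (∏_{j≠i}(α_i − α_j))^{−1} mod 13.
  i = 1 (α = 3): (3−8)(3−5)(3−6)(3−2) = (−5)·(−2)·(−3)·1 = −30 ≡ 9, so v_1 = 9^{−1} = 3 (mod 13).
  i = 2 (α = 8): (8−3)(8−5)(8−6)(8−2) = 5·3·2·6 = 180 ≡ 11, so v_2 = 11^{−1} = 6 (mod 13).
  i = 3 (α = 5): (5−3)(5−8)(5−6)(5−2) = 2·(−3)·(−1)·3 = 18 ≡ 5, so v_3 = 5^{−1} = 8 (mod 13).
  i = 4 (α = 6): (6−3)(6−8)(6−5)(6−2) = 3·(−2)·1·4 = −24 ≡ 2, so v_4 = 2^{−1} = 7 (mod 13).
  i = 5 (α = 2): (2−3)(2−8)(2−5)(2−6) = (−1)·(−6)·(−3)·(−4) = 72 ≡ 7, so v_5 = 7^{−1} = 2 (mod 13).
  v = [3, 6, 8, 7, 2].
Step 2: syndromes of r = [8, 7, 5, 10, 9] (all sums mod 13).
  S_0 = Σ v_i r_i = 3·8 + 6·7 + 8·5 + 7·10 + 2·9 = 194 ≡ 12.
  S_1 = Σ v_i α_i r_i = 3·3·8 + 6·8·7 + 8·5·5 + 7·6·10 + 2·2·9 = 1064 ≡ 11.
  α_i^2 mod 13 = [9, 12, 12, 10, 4].
  S_2 = Σ v_i α_i^2 r_i = 3·9·8 + 6·12·7 + 8·12·5 + 7·10·10 + 2·4·9 = 1972 ≡ 9.
  S = (12, 11, 9) ≠ 0, so r is not a codeword (an error is present).
Step 3: locate the error. For a single error e at position i, S_ℓ = v_i·e·α_i^ℓ, so α_err = S_1/S_0.
  S_0^{−1} = 12^{−1} = 12 (mod 13), so α_err = 11·12 = 132 ≡ 2 = α_5. Error position i = 5.
  Consistency check: S_2/S_1 = 9·6 = 54 ≡ 2 = α_err ✓ (single-error assumption holds).
Step 4: error magnitude e = S_0/v_5 = S_0·∏_{j≠5}(α_5 − α_j) = 12·7 = 84 ≡ 6 (mod 13).
Step 5: correct position 5: c_5 = r_5 − e = 9 − 6 ≡ 3 (mod 13). Hence c = [8, 7, 5, 10, 3].
  Check: interpolating c through the α_i gives m(x) = 6 + 5·x (degree < 2) with m(α_i) = c_i for every i, so c is indeed a codeword.


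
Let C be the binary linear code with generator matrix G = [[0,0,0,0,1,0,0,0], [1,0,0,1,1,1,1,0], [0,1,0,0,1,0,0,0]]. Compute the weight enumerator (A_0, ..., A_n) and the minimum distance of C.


Weight distribution: A_0 = 1, A_1 = 2, A_2 = 1, A_4 = 1, A_5 = 2, A_6 = 1. Minimum distance d = 1.

Enumerate all 2^3 = 8 messages m ∈ F_2^3.
For each, compute codeword c = mG in F_2^8, then tally its weight.
  m = 000 → c = 00000000, weight = 0.
  m = 100 → c = 00001000, weight = 1.
  m = 010 → c = 10011110, weight = 5.
  m = 110 → c = 10010110, weight = 4.
  m = 001 → c = 01001000, weight = 2.
  m = 101 → c = 01000000, weight = 1.
  m = 011 → c = 11010110, weight = 5.
  m = 111 → c = 11011110, weight = 6.
Tally weights:
  weight 0: 1 codewords.
  weight 1: 2 codewords.
  weight 2: 1 codewords.
  weight 4: 1 codewords.
  weight 5: 2 codewords.
  weight 6: 1 codewords.
Minimum distance d = smallest w > 0 with A_w > 0 = 1.
Sanity: Σ A_w = 8 = 2^3 = 8 ✓.


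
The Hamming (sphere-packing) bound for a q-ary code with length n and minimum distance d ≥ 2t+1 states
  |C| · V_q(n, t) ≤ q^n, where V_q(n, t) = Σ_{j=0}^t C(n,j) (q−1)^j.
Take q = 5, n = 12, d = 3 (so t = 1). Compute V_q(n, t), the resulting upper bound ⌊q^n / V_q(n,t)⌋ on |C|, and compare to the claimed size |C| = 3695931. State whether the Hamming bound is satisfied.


V_q(n, t) = 49, q^n = 244140625, Hamming bound = 4982461, |C| = 3695931 ≤ bound (satisfied).

Step 1: Compute V_q(n, t) = Σ_{j=0}^1 C(n, j) (q−1)^j.
  j = 0: C(12,0)·(4)^0 = 1·1 = 1.
  j = 1: C(12,1)·(4)^1 = 12·4 = 48.
  V_q(n, t) = 1 + 48 = 49.
Step 2: q^n = 5^12 = 244140625.
Step 3: Hamming bound ⌊q^n / V_q(n,t)⌋ = ⌊244140625/49⌋ = 4982461.
Step 4: Compare |C| = 3695931 to 4982461: satisfied.
The claimed |C| lies below the Hamming bound.


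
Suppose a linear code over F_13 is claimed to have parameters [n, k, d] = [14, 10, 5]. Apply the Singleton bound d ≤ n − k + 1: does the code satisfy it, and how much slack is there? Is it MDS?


Singleton RHS = n − k + 1 = 5, slack = 0, bound satisfied, MDS.

Singleton bound: d ≤ n − k + 1.
Here n = 14, k = 10, so n − k + 1 = 5.
Given d = 5, check d ≤ 5: YES.
Slack = (n − k + 1) − d = 0.
The code is MDS (slack = 0).
Description: the claimed parameters are [14, 10, 5]_13; such a code would be MDS (meets Singleton bound).


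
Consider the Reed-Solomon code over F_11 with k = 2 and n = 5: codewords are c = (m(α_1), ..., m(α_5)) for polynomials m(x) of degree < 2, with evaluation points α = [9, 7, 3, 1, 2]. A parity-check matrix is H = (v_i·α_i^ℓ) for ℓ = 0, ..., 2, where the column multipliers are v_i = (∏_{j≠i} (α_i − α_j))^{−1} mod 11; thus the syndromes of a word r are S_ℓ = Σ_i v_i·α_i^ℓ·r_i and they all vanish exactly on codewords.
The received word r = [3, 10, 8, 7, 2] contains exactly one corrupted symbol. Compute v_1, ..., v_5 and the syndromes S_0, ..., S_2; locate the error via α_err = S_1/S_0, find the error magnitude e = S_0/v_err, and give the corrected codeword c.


S = (3, 5, 1), error at position 1, error magnitude e = 3, c = [0, 10, 8, 7, 2].

Step 1: column multipliers v_i = (∏_{j≠i}(α_i − α_j))^{−1} mod 11.
  i = 1 (α = 9): (9−7)(9−3)(9−1)(9−2) = 2·6·8·7 = 672 ≡ 1, so v_1 = 1^{−1} = 1 (mod 11).
  i = 2 (α = 7): (7−9)(7−3)(7−1)(7−2) = (−2)·4·6·5 = −240 ≡ 2, so v_2 = 2^{−1} = 6 (mod 11).
  i = 3 (α = 3): (3−9)(3−7)(3−1)(3−2) = (−6)·(−4)·2·1 = 48 ≡ 4, so v_3 = 4^{−1} = 3 (mod 11).
  i = 4 (α = 1): (1−9)(1−7)(1−3)(1−2) = (−8)·(−6)·(−2)·(−1) = 96 ≡ 8, so v_4 = 8^{−1} = 7 (mod 11).
  i = 5 (α = 2): (2−9)(2−7)(2−3)(2−1) = (−7)·(−5)·(−1)·1 = −35 ≡ 9, so v_5 = 9^{−1} = 5 (mod 11).
  v = [1, 6, 3, 7, 5].
Step 2: syndromes of r = [3, 10, 8, 7, 2] (all sums mod 11).
  S_0 = Σ v_i r_i = 1·3 + 6·10 + 3·8 + 7·7 + 5·2 = 146 ≡ 3.
  S_1 = Σ v_i α_i r_i = 1·9·3 + 6·7·10 + 3·3·8 + 7·1·7 + 5·2·2 = 588 ≡ 5.
  α_i^2 mod 11 = [4, 5, 9, 1, 4].
  S_2 = Σ v_i α_i^2 r_i = 1·4·3 + 6·5·10 + 3·9·8 + 7·1·7 + 5·4·2 = 617 ≡ 1.
  S = (3, 5, 1) ≠ 0, so r is not a codeword (an error is present).
Step 3: locate the error. For a single error e at position i, S_ℓ = v_i·e·α_i^ℓ, so α_err = S_1/S_0.
  S_0^{−1} = 3^{−1} = 4 (mod 11), so α_err = 5·4 = 20 ≡ 9 = α_1. Error position i = 1.
  Consistency check: S_2/S_1 = 1·9 = 9 ≡ 9 = α_err ✓ (single-error assumption holds).
Step 4: error magnitude e = S_0/v_1 = S_0·∏_{j≠1}(α_1 − α_j) = 3·1 = 3 ≡ 3 (mod 11).
Step 5: correct position 1: c_1 = r_1 − e = 3 − 3 ≡ 0 (mod 11). Hence c = [0, 10, 8, 7, 2].
  Check: interpolating c through the α_i gives m(x) = 1 + 6·x (degree < 2) with m(α_i) = c_i for every i, so c is indeed a codeword.


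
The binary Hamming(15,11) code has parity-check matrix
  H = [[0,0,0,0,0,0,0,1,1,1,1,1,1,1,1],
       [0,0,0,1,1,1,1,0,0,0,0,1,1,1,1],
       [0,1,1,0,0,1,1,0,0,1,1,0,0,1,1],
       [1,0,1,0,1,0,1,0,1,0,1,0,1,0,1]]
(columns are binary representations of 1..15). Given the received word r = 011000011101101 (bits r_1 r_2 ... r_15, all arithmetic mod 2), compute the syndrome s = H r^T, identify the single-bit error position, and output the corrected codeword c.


s = (0, 1, 0, 0)^T, error position = 4, corrected codeword c = 011100011101101

Compute s = H r^T mod 2 one row at a time:
  s_1 = 1 + 1 + 1 + 0 + 1 + 1 + 0 + 1 = 6 ≡ 0 (mod 2).
  s_2 = 0 + 0 + 0 + 0 + 1 + 1 + 0 + 1 = 3 ≡ 1 (mod 2).
  s_3 = 1 + 1 + 0 + 0 + 1 + 0 + 0 + 1 = 4 ≡ 0 (mod 2).
  s_4 = 0 + 1 + 0 + 0 + 1 + 0 + 1 + 1 = 4 ≡ 0 (mod 2).
s = (0, 1, 0, 0)^T — this equals column 4 of H (binary 0100), so error is at position 4.
Correct: flip bit 4 of r = 011000011101101 to get c = 011100011101101.


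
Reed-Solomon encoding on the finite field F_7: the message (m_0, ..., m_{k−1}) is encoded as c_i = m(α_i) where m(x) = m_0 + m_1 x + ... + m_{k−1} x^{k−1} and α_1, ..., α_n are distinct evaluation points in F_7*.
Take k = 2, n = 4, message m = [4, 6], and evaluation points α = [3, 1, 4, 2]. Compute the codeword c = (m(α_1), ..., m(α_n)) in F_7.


c = [1, 3, 0, 2]

Message polynomial: m(x) = 4 + 6·x (mod 7).
For each evaluation point α_i, compute m(α_i) mod 7:
  α_1 = 3: Horner steps 6 → 1, so m(3) = 1.
  α_2 = 1: Horner steps 6 → 3, so m(1) = 3.
  α_3 = 4: Horner steps 6 → 0, so m(4) = 0.
  α_4 = 2: Horner steps 6 → 2, so m(2) = 2.
Codeword c = [1, 3, 0, 2] ∈ F_7^4.


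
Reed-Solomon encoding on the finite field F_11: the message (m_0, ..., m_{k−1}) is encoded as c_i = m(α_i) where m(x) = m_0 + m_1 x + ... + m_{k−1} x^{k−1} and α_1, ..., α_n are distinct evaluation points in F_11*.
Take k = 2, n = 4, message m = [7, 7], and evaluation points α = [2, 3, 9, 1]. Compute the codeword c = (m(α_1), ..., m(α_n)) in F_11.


c = [10, 6, 4, 3]

Message polynomial: m(x) = 7 + 7·x (mod 11).
For each evaluation point α_i, compute m(α_i) mod 11:
  α_1 = 2: Horner steps 7 → 10, so m(2) = 10.
  α_2 = 3: Horner steps 7 → 6, so m(3) = 6.
  α_3 = 9: Horner steps 7 → 4, so m(9) = 4.
  α_4 = 1: Horner steps 7 → 3, so m(1) = 3.
Codeword c = [10, 6, 4, 3] ∈ F_11^4.


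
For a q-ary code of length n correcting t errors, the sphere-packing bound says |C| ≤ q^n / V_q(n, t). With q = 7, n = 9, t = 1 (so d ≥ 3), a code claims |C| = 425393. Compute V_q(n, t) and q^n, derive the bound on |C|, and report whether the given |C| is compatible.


V_q(n, t) = 55, q^n = 40353607, Hamming bound = 733701, |C| = 425393 ≤ bound (satisfied).

Step 1: Compute V_q(n, t) = Σ_{j=0}^1 C(n, j) (q−1)^j.
  j = 0: C(9,0)·(6)^0 = 1·1 = 1.
  j = 1: C(9,1)·(6)^1 = 9·6 = 54.
  V_q(n, t) = 1 + 54 = 55.
Step 2: q^n = 7^9 = 40353607.
Step 3: Hamming bound ⌊q^n / V_q(n,t)⌋ = ⌊40353607/55⌋ = 733701.
Step 4: Compare |C| = 425393 to 733701: satisfied.
The claimed |C| lies below the Hamming bound.


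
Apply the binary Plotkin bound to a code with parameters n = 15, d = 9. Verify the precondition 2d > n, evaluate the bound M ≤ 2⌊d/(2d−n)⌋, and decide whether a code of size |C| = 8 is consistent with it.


Plotkin bound M ≤ 6; given |C| = 8 > bound (violated).

Check applicability: 2d = 18, n = 15.
2d − n = 3 > 0, so Plotkin applies.
Compute d/(2d−n) = 9/3 ≈ 3.0000.
⌊d/(2d−n)⌋ = 3.
Plotkin bound: M ≤ 2·3 = 6.
Given |C| = 8, check: VIOLATED.
This |C| is above the Plotkin bound, so no binary code with n = 15, d = 9 and 8 codewords exists.


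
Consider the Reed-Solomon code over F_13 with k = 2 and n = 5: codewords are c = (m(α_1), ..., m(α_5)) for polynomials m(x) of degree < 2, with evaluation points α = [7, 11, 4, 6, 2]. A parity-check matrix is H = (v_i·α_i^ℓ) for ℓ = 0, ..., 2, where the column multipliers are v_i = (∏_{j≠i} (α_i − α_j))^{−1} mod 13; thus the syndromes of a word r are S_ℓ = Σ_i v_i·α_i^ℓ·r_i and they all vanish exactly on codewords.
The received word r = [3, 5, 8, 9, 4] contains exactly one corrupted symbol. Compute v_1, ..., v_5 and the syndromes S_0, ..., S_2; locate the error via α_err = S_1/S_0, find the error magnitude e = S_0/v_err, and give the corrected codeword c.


S = (4, 8, 3), error at position 5, error magnitude e = 10, c = [3, 5, 8, 9, 7].

Step 1: column multipliers v_i = (∏_{j≠i}(α_i − α_j))^{−1} mod 13.
  i = 1 (α = 7): (7−11)(7−4)(7−6)(7−2) = (−4)·3·1·5 = −60 ≡ 5, so v_1 = 5^{−1} = 8 (mod 13).
  i = 2 (α = 11): (11−7)(11−4)(11−6)(11−2) = 4·7·5·9 = 1260 ≡ 12, so v_2 = 12^{−1} = 12 (mod 13).
  i = 3 (α = 4): (4−7)(4−11)(4−6)(4−2) = (−3)·(−7)·(−2)·2 = −84 ≡ 7, so v_3 = 7^{−1} = 2 (mod 13).
  i = 4 (α = 6): (6−7)(6−11)(6−4)(6−2) = (−1)·(−5)·2·4 = 40 ≡ 1, so v_4 = 1^{−1} = 1 (mod 13).
  i = 5 (α = 2): (2−7)(2−11)(2−4)(2−6) = (−5)·(−9)·(−2)·(−4) = 360 ≡ 9, so v_5 = 9^{−1} = 3 (mod 13).
  v = [8, 12, 2, 1, 3].
Step 2: syndromes of r = [3, 5, 8, 9, 4] (all sums mod 13).
  S_0 = Σ v_i r_i = 8·3 + 12·5 + 2·8 + 1·9 + 3·4 = 121 ≡ 4.
  S_1 = Σ v_i α_i r_i = 8·7·3 + 12·11·5 + 2·4·8 + 1·6·9 + 3·2·4 = 970 ≡ 8.
  α_i^2 mod 13 = [10, 4, 3, 10, 4].
  S_2 = Σ v_i α_i^2 r_i = 8·10·3 + 12·4·5 + 2·3·8 + 1·10·9 + 3·4·4 = 666 ≡ 3.
  S = (4, 8, 3) ≠ 0, so r is not a codeword (an error is present).
Step 3: locate the error. For a single error e at position i, S_ℓ = v_i·e·α_i^ℓ, so α_err = S_1/S_0.
  S_0^{−1} = 4^{−1} = 10 (mod 13), so α_err = 8·10 = 80 ≡ 2 = α_5. Error position i = 5.
  Consistency check: S_2/S_1 = 3·5 = 15 ≡ 2 = α_err ✓ (single-error assumption holds).
Step 4: error magnitude e = S_0/v_5 = S_0·∏_{j≠5}(α_5 − α_j) = 4·9 = 36 ≡ 10 (mod 13).
Step 5: correct position 5: c_5 = r_5 − e = 4 − 10 ≡ 7 (mod 13). Hence c = [3, 5, 8, 9, 7].
  Check: interpolating c through the α_i gives m(x) = 6 + 7·x (degree < 2) with m(α_i) = c_i for every i, so c is indeed a codeword.


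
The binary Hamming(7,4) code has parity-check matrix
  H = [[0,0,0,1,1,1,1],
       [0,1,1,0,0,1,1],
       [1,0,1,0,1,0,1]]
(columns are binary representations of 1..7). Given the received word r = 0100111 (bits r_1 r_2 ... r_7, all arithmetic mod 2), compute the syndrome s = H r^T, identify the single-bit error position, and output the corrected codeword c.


s = (1, 1, 0)^T, error position = 6, corrected codeword c = 0100101

Compute s = H r^T mod 2 one row at a time:
  s_1 = 0 + 1 + 1 + 1 = 3 ≡ 1 (mod 2).
  s_2 = 1 + 0 + 1 + 1 = 3 ≡ 1 (mod 2).
  s_3 = 0 + 0 + 1 + 1 = 2 ≡ 0 (mod 2).
s = (1, 1, 0)^T — this equals column 6 of H (binary 110), so error is at position 6.
Correct: flip bit 6 of r = 0100111 to get c = 0100101.


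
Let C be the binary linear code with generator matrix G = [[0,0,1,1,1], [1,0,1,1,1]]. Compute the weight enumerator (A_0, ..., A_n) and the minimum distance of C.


Weight distribution: A_0 = 1, A_1 = 1, A_3 = 1, A_4 = 1. Minimum distance d = 1.

Enumerate all 2^2 = 4 messages m ∈ F_2^2.
For each, compute codeword c = mG in F_2^5, then tally its weight.
  m = 00 → c = 00000, weight = 0.
  m = 10 → c = 00111, weight = 3.
  m = 01 → c = 10111, weight = 4.
  m = 11 → c = 10000, weight = 1.
Tally weights:
  weight 0: 1 codewords.
  weight 1: 1 codewords.
  weight 3: 1 codewords.
  weight 4: 1 codewords.
Minimum distance d = smallest w > 0 with A_w > 0 = 1.
Sanity: Σ A_w = 4 = 2^2 = 4 ✓.


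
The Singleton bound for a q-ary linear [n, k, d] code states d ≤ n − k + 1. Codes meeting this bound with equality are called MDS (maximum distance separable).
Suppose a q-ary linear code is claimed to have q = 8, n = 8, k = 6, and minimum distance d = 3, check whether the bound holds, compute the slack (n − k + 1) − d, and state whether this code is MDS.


Singleton RHS = n − k + 1 = 3, slack = 0, bound satisfied, MDS.

Singleton bound: d ≤ n − k + 1.
Here n = 8, k = 6, so n − k + 1 = 3.
Given d = 3, check d ≤ 3: YES.
Slack = (n − k + 1) − d = 0.
The code is MDS (slack = 0).
Description: the claimed parameters are [8, 6, 3]_8; such a code would be MDS (meets Singleton bound).


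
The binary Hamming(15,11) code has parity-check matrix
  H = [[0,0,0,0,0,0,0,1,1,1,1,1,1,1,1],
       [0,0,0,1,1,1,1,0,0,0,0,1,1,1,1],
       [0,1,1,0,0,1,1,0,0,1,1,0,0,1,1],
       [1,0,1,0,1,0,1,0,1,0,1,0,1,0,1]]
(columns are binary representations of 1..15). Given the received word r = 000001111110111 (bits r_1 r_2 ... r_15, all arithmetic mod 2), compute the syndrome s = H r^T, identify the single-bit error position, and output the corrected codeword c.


s = (1, 1, 0, 1)^T, error position = 13, corrected codeword c = 000001111110011

Compute s = H r^T mod 2 one row at a time:
  s_1 = 1 + 1 + 1 + 1 + 0 + 1 + 1 + 1 = 7 ≡ 1 (mod 2).
  s_2 = 0 + 0 + 1 + 1 + 0 + 1 + 1 + 1 = 5 ≡ 1 (mod 2).
  s_3 = 0 + 0 + 1 + 1 + 1 + 1 + 1 + 1 = 6 ≡ 0 (mod 2).
  s_4 = 0 + 0 + 0 + 1 + 1 + 1 + 1 + 1 = 5 ≡ 1 (mod 2).
s = (1, 1, 0, 1)^T — this equals column 13 of H (binary 1101), so error is at position 13.
Correct: flip bit 13 of r = 000001111110111 to get c = 000001111110011.


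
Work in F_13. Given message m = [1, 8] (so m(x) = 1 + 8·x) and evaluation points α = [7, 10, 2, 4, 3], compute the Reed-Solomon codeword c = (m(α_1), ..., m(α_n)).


c = [5, 3, 4, 7, 12]

Message polynomial: m(x) = 1 + 8·x (mod 13).
For each evaluation point α_i, compute m(α_i) mod 13:
  α_1 = 7: Horner steps 8 → 5, so m(7) = 5.
  α_2 = 10: Horner steps 8 → 3, so m(10) = 3.
  α_3 = 2: Horner steps 8 → 4, so m(2) = 4.
  α_4 = 4: Horner steps 8 → 7, so m(4) = 7.
  α_5 = 3: Horner steps 8 → 12, so m(3) = 12.
Codeword c = [5, 3, 4, 7, 12] ∈ F_13^5.


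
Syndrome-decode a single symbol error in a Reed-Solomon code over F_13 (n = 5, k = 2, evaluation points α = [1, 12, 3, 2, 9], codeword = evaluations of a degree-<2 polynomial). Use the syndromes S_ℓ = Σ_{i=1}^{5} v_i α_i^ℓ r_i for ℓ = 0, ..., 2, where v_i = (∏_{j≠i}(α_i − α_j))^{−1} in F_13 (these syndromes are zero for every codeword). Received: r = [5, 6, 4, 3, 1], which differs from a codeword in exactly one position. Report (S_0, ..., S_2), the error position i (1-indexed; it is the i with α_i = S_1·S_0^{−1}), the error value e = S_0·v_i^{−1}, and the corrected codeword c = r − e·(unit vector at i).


S = (12, 11, 9), error at position 4, error magnitude e = 5, c = [5, 6, 4, 11, 1].

Step 1: column multipliers v_i = (∏_{j≠i}(α_i − α_j))^{−1} mod 13.
  i = 1 (α = 1): (1−12)(1−3)(1−2)(1−9) = (−11)·(−2)·(−1)·(−8) = 176 ≡ 7, so v_1 = 7^{−1} = 2 (mod 13).
  i = 2 (α = 12): (12−1)(12−3)(12−2)(12−9) = 11·9·10·3 = 2970 ≡ 6, so v_2 = 6^{−1} = 11 (mod 13).
  i = 3 (α = 3): (3−1)(3−12)(3−2)(3−9) = 2·(−9)·1·(−6) = 108 ≡ 4, so v_3 = 4^{−1} = 10 (mod 13).
  i = 4 (α = 2): (2−1)(2−12)(2−3)(2−9) = 1·(−10)·(−1)·(−7) = −70 ≡ 8, so v_4 = 8^{−1} = 5 (mod 13).
  i = 5 (α = 9): (9−1)(9−12)(9−3)(9−2) = 8·(−3)·6·7 = −1008 ≡ 6, so v_5 = 6^{−1} = 11 (mod 13).
  v = [2, 11, 10, 5, 11].
Step 2: syndromes of r = [5, 6, 4, 3, 1] (all sums mod 13).
  S_0 = Σ v_i r_i = 2·5 + 11·6 + 10·4 + 5·3 + 11·1 = 142 ≡ 12.
  S_1 = Σ v_i α_i r_i = 2·1·5 + 11·12·6 + 10·3·4 + 5·2·3 + 11·9·1 = 1051 ≡ 11.
  α_i^2 mod 13 = [1, 1, 9, 4, 3].
  S_2 = Σ v_i α_i^2 r_i = 2·1·5 + 11·1·6 + 10·9·4 + 5·4·3 + 11·3·1 = 529 ≡ 9.
  S = (12, 11, 9) ≠ 0, so r is not a codeword (an error is present).
Step 3: locate the error. For a single error e at position i, S_ℓ = v_i·e·α_i^ℓ, so α_err = S_1/S_0.
  S_0^{−1} = 12^{−1} = 12 (mod 13), so α_err = 11·12 = 132 ≡ 2 = α_4. Error position i = 4.
  Consistency check: S_2/S_1 = 9·6 = 54 ≡ 2 = α_err ✓ (single-error assumption holds).
Step 4: error magnitude e = S_0/v_4 = S_0·∏_{j≠4}(α_4 − α_j) = 12·8 = 96 ≡ 5 (mod 13).
Step 5: correct position 4: c_4 = r_4 − e = 3 − 5 ≡ 11 (mod 13). Hence c = [5, 6, 4, 11, 1].
  Check: interpolating c through the α_i gives m(x) = 12 + 6·x (degree < 2) with m(α_i) = c_i for every i, so c is indeed a codeword.


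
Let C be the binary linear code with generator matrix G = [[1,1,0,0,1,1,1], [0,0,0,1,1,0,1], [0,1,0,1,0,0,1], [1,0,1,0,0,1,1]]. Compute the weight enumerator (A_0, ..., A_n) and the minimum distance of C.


Weight distribution: A_0 = 1, A_1 = 1, A_2 = 1, A_3 = 4, A_4 = 5, A_5 = 3, A_6 = 1. Minimum distance d = 1.

Enumerate all 2^4 = 16 messages m ∈ F_2^4.
For each, compute codeword c = mG in F_2^7, then tally its weight.
  m = 0000 → c = 0000000, weight = 0.
  m = 1000 → c = 1100111, weight = 5.
  m = 0100 → c = 0001101, weight = 3.
  m = 1100 → c = 1101010, weight = 4.
  m = 0010 → c = 0101001, weight = 3.
  m = 1010 → c = 1001110, weight = 4.
  m = 0110 → c = 0100100, weight = 2.
  m = 1110 → c = 1000011, weight = 3.
  m = 0001 → c = 1010011, weight = 4.
  m = 1001 → c = 0110100, weight = 3.
  m = 0101 → c = 1011110, weight = 5.
  m = 1101 → c = 0111001, weight = 4.
  m = 0011 → c = 1111010, weight = 5.
  m = 1011 → c = 0011101, weight = 4.
  m = 0111 → c = 1110111, weight = 6.
  m = 1111 → c = 0010000, weight = 1.
Tally weights:
  weight 0: 1 codewords.
  weight 1: 1 codewords.
  weight 2: 1 codewords.
  weight 3: 4 codewords.
  weight 4: 5 codewords.
  weight 5: 3 codewords.
  weight 6: 1 codewords.
Minimum distance d = smallest w > 0 with A_w > 0 = 1.
Sanity: Σ A_w = 16 = 2^4 = 16 ✓.


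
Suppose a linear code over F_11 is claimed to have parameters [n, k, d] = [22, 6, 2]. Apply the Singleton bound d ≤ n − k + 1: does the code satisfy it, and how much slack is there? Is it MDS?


Singleton RHS = n − k + 1 = 17, slack = 15, bound satisfied, not MDS.

Singleton bound: d ≤ n − k + 1.
Here n = 22, k = 6, so n − k + 1 = 17.
Given d = 2, check d ≤ 17: YES.
Slack = (n − k + 1) − d = 15.
The code is NOT MDS (slack = 15 > 0).
Description: the claimed parameters are [22, 6, 2]_11; such a code would be non-MDS.


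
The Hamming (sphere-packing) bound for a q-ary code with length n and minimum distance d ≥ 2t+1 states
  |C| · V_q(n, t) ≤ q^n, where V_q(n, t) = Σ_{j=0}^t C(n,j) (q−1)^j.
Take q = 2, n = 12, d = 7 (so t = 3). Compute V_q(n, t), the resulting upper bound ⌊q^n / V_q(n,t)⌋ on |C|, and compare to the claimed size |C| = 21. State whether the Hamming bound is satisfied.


V_q(n, t) = 299, q^n = 4096, Hamming bound = 13, |C| = 21 > bound (violated).

Step 1: Compute V_q(n, t) = Σ_{j=0}^3 C(n, j) (q−1)^j.
  j = 0: C(12,0)·(1)^0 = 1·1 = 1.
  j = 1: C(12,1)·(1)^1 = 12·1 = 12.
  j = 2: C(12,2)·(1)^2 = 66·1 = 66.
  j = 3: C(12,3)·(1)^3 = 220·1 = 220.
  V_q(n, t) = 1 + 12 + 66 + 220 = 299.
Step 2: q^n = 2^12 = 4096.
Step 3: Hamming bound ⌊q^n / V_q(n,t)⌋ = ⌊4096/299⌋ = 13.
Step 4: Compare |C| = 21 to 13: violated.
The claimed |C| lies above the Hamming bound, so no 2-ary code of length 12 with d ≥ 7 can have 21 codewords.


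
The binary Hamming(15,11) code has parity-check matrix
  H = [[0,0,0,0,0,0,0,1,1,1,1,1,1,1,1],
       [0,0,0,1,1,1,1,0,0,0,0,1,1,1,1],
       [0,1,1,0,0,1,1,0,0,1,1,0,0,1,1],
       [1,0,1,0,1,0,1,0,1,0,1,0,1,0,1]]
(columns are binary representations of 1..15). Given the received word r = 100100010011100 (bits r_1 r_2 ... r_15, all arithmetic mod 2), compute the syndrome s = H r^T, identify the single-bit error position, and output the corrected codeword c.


s = (0, 1, 1, 1)^T, error position = 7, corrected codeword c = 100100110011100

Compute s = H r^T mod 2 one row at a time:
  s_1 = 1 + 0 + 0 + 1 + 1 + 1 + 0 + 0 = 4 ≡ 0 (mod 2).
  s_2 = 1 + 0 + 0 + 0 + 1 + 1 + 0 + 0 = 3 ≡ 1 (mod 2).
  s_3 = 0 + 0 + 0 + 0 + 0 + 1 + 0 + 0 = 1 ≡ 1 (mod 2).
  s_4 = 1 + 0 + 0 + 0 + 0 + 1 + 1 + 0 = 3 ≡ 1 (mod 2).
s = (0, 1, 1, 1)^T — this equals column 7 of H (binary 0111), so error is at position 7.
Correct: flip bit 7 of r = 100100010011100 to get c = 100100110011100.


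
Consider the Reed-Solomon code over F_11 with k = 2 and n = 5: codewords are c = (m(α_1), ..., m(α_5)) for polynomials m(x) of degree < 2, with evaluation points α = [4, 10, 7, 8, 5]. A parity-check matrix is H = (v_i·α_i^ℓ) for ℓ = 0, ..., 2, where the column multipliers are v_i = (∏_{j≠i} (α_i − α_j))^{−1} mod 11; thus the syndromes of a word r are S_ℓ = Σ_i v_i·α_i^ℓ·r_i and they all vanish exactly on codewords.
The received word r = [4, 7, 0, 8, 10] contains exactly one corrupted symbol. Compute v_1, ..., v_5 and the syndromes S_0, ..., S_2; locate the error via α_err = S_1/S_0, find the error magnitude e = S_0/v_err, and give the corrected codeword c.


S = (10, 3, 2), error at position 4, error magnitude e = 2, c = [4, 7, 0, 6, 10].

Step 1: column multipliers v_i = (∏_{j≠i}(α_i − α_j))^{−1} mod 11.
  i = 1 (α = 4): (4−10)(4−7)(4−8)(4−5) = (−6)·(−3)·(−4)·(−1) = 72 ≡ 6, so v_1 = 6^{−1} = 2 (mod 11).
  i = 2 (α = 10): (10−4)(10−7)(10−8)(10−5) = 6·3·2·5 = 180 ≡ 4, so v_2 = 4^{−1} = 3 (mod 11).
  i = 3 (α = 7): (7−4)(7−10)(7−8)(7−5) = 3·(−3)·(−1)·2 = 18 ≡ 7, so v_3 = 7^{−1} = 8 (mod 11).
  i = 4 (α = 8): (8−4)(8−10)(8−7)(8−5) = 4·(−2)·1·3 = −24 ≡ 9, so v_4 = 9^{−1} = 5 (mod 11).
  i = 5 (α = 5): (5−4)(5−10)(5−7)(5−8) = 1·(−5)·(−2)·(−3) = −30 ≡ 3, so v_5 = 3^{−1} = 4 (mod 11).
  v = [2, 3, 8, 5, 4].
Step 2: syndromes of r = [4, 7, 0, 8, 10] (all sums mod 11).
  S_0 = Σ v_i r_i = 2·4 + 3·7 + 8·0 + 5·8 + 4·10 = 109 ≡ 10.
  S_1 = Σ v_i α_i r_i = 2·4·4 + 3·10·7 + 8·7·0 + 5·8·8 + 4·5·10 = 762 ≡ 3.
  α_i^2 mod 11 = [5, 1, 5, 9, 3].
  S_2 = Σ v_i α_i^2 r_i = 2·5·4 + 3·1·7 + 8·5·0 + 5·9·8 + 4·3·10 = 541 ≡ 2.
  S = (10, 3, 2) ≠ 0, so r is not a codeword (an error is present).
Step 3: locate the error. For a single error e at position i, S_ℓ = v_i·e·α_i^ℓ, so α_err = S_1/S_0.
  S_0^{−1} = 10^{−1} = 10 (mod 11), so α_err = 3·10 = 30 ≡ 8 = α_4. Error position i = 4.
  Consistency check: S_2/S_1 = 2·4 = 8 ≡ 8 = α_err ✓ (single-error assumption holds).
Step 4: error magnitude e = S_0/v_4 = S_0·∏_{j≠4}(α_4 − α_j) = 10·9 = 90 ≡ 2 (mod 11).
Step 5: correct position 4: c_4 = r_4 − e = 8 − 2 ≡ 6 (mod 11). Hence c = [4, 7, 0, 6, 10].
  Check: interpolating c through the α_i gives m(x) = 2 + 6·x (degree < 2) with m(α_i) = c_i for every i, so c is indeed a codeword.


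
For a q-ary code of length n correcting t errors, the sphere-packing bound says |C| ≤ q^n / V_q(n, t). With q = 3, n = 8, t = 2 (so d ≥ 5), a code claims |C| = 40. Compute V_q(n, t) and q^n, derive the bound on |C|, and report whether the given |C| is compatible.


V_q(n, t) = 129, q^n = 6561, Hamming bound = 50, |C| = 40 ≤ bound (satisfied).

Step 1: Compute V_q(n, t) = Σ_{j=0}^2 C(n, j) (q−1)^j.
  j = 0: C(8,0)·(2)^0 = 1·1 = 1.
  j = 1: C(8,1)·(2)^1 = 8·2 = 16.
  j = 2: C(8,2)·(2)^2 = 28·4 = 112.
  V_q(n, t) = 1 + 16 + 112 = 129.
Step 2: q^n = 3^8 = 6561.
Step 3: Hamming bound ⌊q^n / V_q(n,t)⌋ = ⌊6561/129⌋ = 50.
Step 4: Compare |C| = 40 to 50: satisfied.
The claimed |C| lies below the Hamming bound.


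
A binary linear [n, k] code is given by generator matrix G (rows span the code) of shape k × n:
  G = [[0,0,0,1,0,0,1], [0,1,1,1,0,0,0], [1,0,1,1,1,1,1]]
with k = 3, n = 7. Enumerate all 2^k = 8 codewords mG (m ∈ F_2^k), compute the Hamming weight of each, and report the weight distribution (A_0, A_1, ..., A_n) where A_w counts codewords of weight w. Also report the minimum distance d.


Weight distribution: A_0 = 1, A_2 = 1, A_3 = 2, A_4 = 1, A_5 = 2, A_6 = 1. Minimum distance d = 2.

Enumerate all 2^3 = 8 messages m ∈ F_2^3.
For each, compute codeword c = mG in F_2^7, then tally its weight.
  m = 000 → c = 0000000, weight = 0.
  m = 100 → c = 0001001, weight = 2.
  m = 010 → c = 0111000, weight = 3.
  m = 110 → c = 0110001, weight = 3.
  m = 001 → c = 1011111, weight = 6.
  m = 101 → c = 1010110, weight = 4.
  m = 011 → c = 1100111, weight = 5.
  m = 111 → c = 1101110, weight = 5.
Tally weights:
  weight 0: 1 codewords.
  weight 2: 1 codewords.
  weight 3: 2 codewords.
  weight 4: 1 codewords.
  weight 5: 2 codewords.
  weight 6: 1 codewords.
Minimum distance d = smallest w > 0 with A_w > 0 = 2.
Sanity: Σ A_w = 8 = 2^3 = 8 ✓.


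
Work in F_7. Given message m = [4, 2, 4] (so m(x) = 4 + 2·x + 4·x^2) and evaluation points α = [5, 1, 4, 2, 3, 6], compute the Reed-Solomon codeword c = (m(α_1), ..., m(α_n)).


c = [2, 3, 6, 3, 4, 6]

Message polynomial: m(x) = 4 + 2·x + 4·x^2 (mod 7).
For each evaluation point α_i, compute m(α_i) mod 7:
  α_1 = 5: Horner steps 4 → 1 → 2, so m(5) = 2.
  α_2 = 1: Horner steps 4 → 6 → 3, so m(1) = 3.
  α_3 = 4: Horner steps 4 → 4 → 6, so m(4) = 6.
  α_4 = 2: Horner steps 4 → 3 → 3, so m(2) = 3.
  α_5 = 3: Horner steps 4 → 0 → 4, so m(3) = 4.
  α_6 = 6: Horner steps 4 → 5 → 6, so m(6) = 6.
Codeword c = [2, 3, 6, 3, 4, 6] ∈ F_7^6.


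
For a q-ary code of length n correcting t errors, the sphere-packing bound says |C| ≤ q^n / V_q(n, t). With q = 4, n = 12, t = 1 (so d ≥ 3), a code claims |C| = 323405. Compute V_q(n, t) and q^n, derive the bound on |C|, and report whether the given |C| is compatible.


V_q(n, t) = 37, q^n = 16777216, Hamming bound = 453438, |C| = 323405 ≤ bound (satisfied).

Step 1: Compute V_q(n, t) = Σ_{j=0}^1 C(n, j) (q−1)^j.
  j = 0: C(12,0)·(3)^0 = 1·1 = 1.
  j = 1: C(12,1)·(3)^1 = 12·3 = 36.
  V_q(n, t) = 1 + 36 = 37.
Step 2: q^n = 4^12 = 16777216.
Step 3: Hamming bound ⌊q^n / V_q(n,t)⌋ = ⌊16777216/37⌋ = 453438.
Step 4: Compare |C| = 323405 to 453438: satisfied.
The claimed |C| lies below the Hamming bound.


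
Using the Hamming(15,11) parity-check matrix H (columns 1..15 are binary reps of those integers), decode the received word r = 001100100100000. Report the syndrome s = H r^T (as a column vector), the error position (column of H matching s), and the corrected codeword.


s = (1, 0, 1, 0)^T, error position = 10, corrected codeword c = 001100100000000

Compute s = H r^T mod 2 one row at a time:
  s_1 = 0 + 0 + 1 + 0 + 0 + 0 + 0 + 0 = 1 ≡ 1 (mod 2).
  s_2 = 1 + 0 + 0 + 1 + 0 + 0 + 0 + 0 = 2 ≡ 0 (mod 2).
  s_3 = 0 + 1 + 0 + 1 + 1 + 0 + 0 + 0 = 3 ≡ 1 (mod 2).
  s_4 = 0 + 1 + 0 + 1 + 0 + 0 + 0 + 0 = 2 ≡ 0 (mod 2).
s = (1, 0, 1, 0)^T — this equals column 10 of H (binary 1010), so error is at position 10.
Correct: flip bit 10 of r = 001100100100000 to get c = 001100100000000.


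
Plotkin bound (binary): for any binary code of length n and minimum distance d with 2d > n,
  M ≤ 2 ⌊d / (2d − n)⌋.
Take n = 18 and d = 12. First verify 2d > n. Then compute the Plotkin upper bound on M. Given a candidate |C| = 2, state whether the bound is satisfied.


Plotkin bound M ≤ 4; given |C| = 2 ≤ bound (satisfied).

Check applicability: 2d = 24, n = 18.
2d − n = 6 > 0, so Plotkin applies.
Compute d/(2d−n) = 12/6 ≈ 2.0000.
⌊d/(2d−n)⌋ = 2.
Plotkin bound: M ≤ 2·2 = 4.
Given |C| = 2, check: satisfied.
This |C| is below the Plotkin bound.


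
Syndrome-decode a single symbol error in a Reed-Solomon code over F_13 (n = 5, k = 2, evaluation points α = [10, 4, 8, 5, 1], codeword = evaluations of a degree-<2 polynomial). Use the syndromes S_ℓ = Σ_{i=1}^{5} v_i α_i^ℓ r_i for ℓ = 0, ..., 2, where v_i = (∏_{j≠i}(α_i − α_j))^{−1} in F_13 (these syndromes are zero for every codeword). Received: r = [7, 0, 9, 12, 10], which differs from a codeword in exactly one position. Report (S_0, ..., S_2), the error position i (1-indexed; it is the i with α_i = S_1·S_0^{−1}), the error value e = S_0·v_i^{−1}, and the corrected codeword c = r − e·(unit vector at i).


S = (10, 10, 10), error at position 5, error magnitude e = 7, c = [7, 0, 9, 12, 3].

Step 1: column multipliers v_i = (∏_{j≠i}(α_i − α_j))^{−1} mod 13.
  i = 1 (α = 10): (10−4)(10−8)(10−5)(10−1) = 6·2·5·9 = 540 ≡ 7, so v_1 = 7^{−1} = 2 (mod 13).
  i = 2 (α = 4): (4−10)(4−8)(4−5)(4−1) = (−6)·(−4)·(−1)·3 = −72 ≡ 6, so v_2 = 6^{−1} = 11 (mod 13).
  i = 3 (α = 8): (8−10)(8−4)(8−5)(8−1) = (−2)·4·3·7 = −168 ≡ 1, so v_3 = 1^{−1} = 1 (mod 13).
  i = 4 (α = 5): (5−10)(5−4)(5−8)(5−1) = (−5)·1·(−3)·4 = 60 ≡ 8, so v_4 = 8^{−1} = 5 (mod 13).
  i = 5 (α = 1): (1−10)(1−4)(1−8)(1−5) = (−9)·(−3)·(−7)·(−4) = 756 ≡ 2, so v_5 = 2^{−1} = 7 (mod 13).
  v = [2, 11, 1, 5, 7].
Step 2: syndromes of r = [7, 0, 9, 12, 10] (all sums mod 13).
  S_0 = Σ v_i r_i = 2·7 + 11·0 + 1·9 + 5·12 + 7·10 = 153 ≡ 10.
  S_1 = Σ v_i α_i r_i = 2·10·7 + 11·4·0 + 1·8·9 + 5·5·12 + 7·1·10 = 582 ≡ 10.
  α_i^2 mod 13 = [9, 3, 12, 12, 1].
  S_2 = Σ v_i α_i^2 r_i = 2·9·7 + 11·3·0 + 1·12·9 + 5·12·12 + 7·1·10 = 1024 ≡ 10.
  S = (10, 10, 10) ≠ 0, so r is not a codeword (an error is present).
Step 3: locate the error. For a single error e at position i, S_ℓ = v_i·e·α_i^ℓ, so α_err = S_1/S_0.
  S_0^{−1} = 10^{−1} = 4 (mod 13), so α_err = 10·4 = 40 ≡ 1 = α_5. Error position i = 5.
  Consistency check: S_2/S_1 = 10·4 = 40 ≡ 1 = α_err ✓ (single-error assumption holds).
Step 4: error magnitude e = S_0/v_5 = S_0·∏_{j≠5}(α_5 − α_j) = 10·2 = 20 ≡ 7 (mod 13).
Step 5: correct position 5: c_5 = r_5 − e = 10 − 7 ≡ 3 (mod 13). Hence c = [7, 0, 9, 12, 3].
  Check: interpolating c through the α_i gives m(x) = 4 + 12·x (degree < 2) with m(α_i) = c_i for every i, so c is indeed a codeword.


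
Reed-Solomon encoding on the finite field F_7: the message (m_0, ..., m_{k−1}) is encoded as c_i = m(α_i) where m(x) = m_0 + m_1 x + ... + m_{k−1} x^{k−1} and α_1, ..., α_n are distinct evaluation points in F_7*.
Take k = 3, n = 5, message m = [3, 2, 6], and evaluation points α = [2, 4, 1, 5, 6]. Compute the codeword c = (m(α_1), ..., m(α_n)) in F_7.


c = [3, 2, 4, 2, 0]

Message polynomial: m(x) = 3 + 2·x + 6·x^2 (mod 7).
For each evaluation point α_i, compute m(α_i) mod 7:
  α_1 = 2: Horner steps 6 → 0 → 3, so m(2) = 3.
  α_2 = 4: Horner steps 6 → 5 → 2, so m(4) = 2.
  α_3 = 1: Horner steps 6 → 1 → 4, so m(1) = 4.
  α_4 = 5: Horner steps 6 → 4 → 2, so m(5) = 2.
  α_5 = 6: Horner steps 6 → 3 → 0, so m(6) = 0.
Codeword c = [3, 2, 4, 2, 0] ∈ F_7^5.


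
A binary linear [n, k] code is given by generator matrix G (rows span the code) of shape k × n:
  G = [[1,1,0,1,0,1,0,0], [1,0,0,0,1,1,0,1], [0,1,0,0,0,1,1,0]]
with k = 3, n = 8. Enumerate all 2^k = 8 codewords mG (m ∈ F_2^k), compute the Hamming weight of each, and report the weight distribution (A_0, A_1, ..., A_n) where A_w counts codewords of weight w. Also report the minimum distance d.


Weight distribution: A_0 = 1, A_3 = 2, A_4 = 3, A_5 = 2. Minimum distance d = 3.

Enumerate all 2^3 = 8 messages m ∈ F_2^3.
For each, compute codeword c = mG in F_2^8, then tally its weight.
  m = 000 → c = 00000000, weight = 0.
  m = 100 → c = 11010100, weight = 4.
  m = 010 → c = 10001101, weight = 4.
  m = 110 → c = 01011001, weight = 4.
  m = 001 → c = 01000110, weight = 3.
  m = 101 → c = 10010010, weight = 3.
  m = 011 → c = 11001011, weight = 5.
  m = 111 → c = 00011111, weight = 5.
Tally weights:
  weight 0: 1 codewords.
  weight 3: 2 codewords.
  weight 4: 3 codewords.
  weight 5: 2 codewords.
Minimum distance d = smallest w > 0 with A_w > 0 = 3.
Sanity: Σ A_w = 8 = 2^3 = 8 ✓.


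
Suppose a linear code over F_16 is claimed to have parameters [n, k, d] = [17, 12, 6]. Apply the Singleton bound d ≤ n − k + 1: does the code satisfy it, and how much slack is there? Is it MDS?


Singleton RHS = n − k + 1 = 6, slack = 0, bound satisfied, MDS.

Singleton bound: d ≤ n − k + 1.
Here n = 17, k = 12, so n − k + 1 = 6.
Given d = 6, check d ≤ 6: YES.
Slack = (n − k + 1) − d = 0.
The code is MDS (slack = 0).
Description: the claimed parameters are [17, 12, 6]_16; such a code would be MDS (meets Singleton bound).


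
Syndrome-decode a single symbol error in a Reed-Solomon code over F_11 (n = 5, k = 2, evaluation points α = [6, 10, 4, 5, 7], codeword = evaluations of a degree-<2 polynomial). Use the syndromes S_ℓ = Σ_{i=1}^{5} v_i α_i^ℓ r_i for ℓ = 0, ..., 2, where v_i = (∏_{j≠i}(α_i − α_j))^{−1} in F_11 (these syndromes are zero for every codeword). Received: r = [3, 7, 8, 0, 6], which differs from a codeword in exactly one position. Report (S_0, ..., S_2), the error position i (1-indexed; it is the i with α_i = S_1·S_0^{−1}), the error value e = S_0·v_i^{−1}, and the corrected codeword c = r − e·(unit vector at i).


S = (10, 1, 10), error at position 2, error magnitude e = 3, c = [3, 4, 8, 0, 6].

Step 1: column multipliers v_i = (∏_{j≠i}(α_i − α_j))^{−1} mod 11.
  i = 1 (α = 6): (6−10)(6−4)(6−5)(6−7) = (−4)·2·1·(−1) = 8 ≡ 8, so v_1 = 8^{−1} = 7 (mod 11).
  i = 2 (α = 10): (10−6)(10−4)(10−5)(10−7) = 4·6·5·3 = 360 ≡ 8, so v_2 = 8^{−1} = 7 (mod 11).
  i = 3 (α = 4): (4−6)(4−10)(4−5)(4−7) = (−2)·(−6)·(−1)·(−3) = 36 ≡ 3, so v_3 = 3^{−1} = 4 (mod 11).
  i = 4 (α = 5): (5−6)(5−10)(5−4)(5−7) = (−1)·(−5)·1·(−2) = −10 ≡ 1, so v_4 = 1^{−1} = 1 (mod 11).
  i = 5 (α = 7): (7−6)(7−10)(7−4)(7−5) = 1·(−3)·3·2 = −18 ≡ 4, so v_5 = 4^{−1} = 3 (mod 11).
  v = [7, 7, 4, 1, 3].
Step 2: syndromes of r = [3, 7, 8, 0, 6] (all sums mod 11).
  S_0 = Σ v_i r_i = 7·3 + 7·7 + 4·8 + 1·0 + 3·6 = 120 ≡ 10.
  S_1 = Σ v_i α_i r_i = 7·6·3 + 7·10·7 + 4·4·8 + 1·5·0 + 3·7·6 = 870 ≡ 1.
  α_i^2 mod 11 = [3, 1, 5, 3, 5].
  S_2 = Σ v_i α_i^2 r_i = 7·3·3 + 7·1·7 + 4·5·8 + 1·3·0 + 3·5·6 = 362 ≡ 10.
  S = (10, 1, 10) ≠ 0, so r is not a codeword (an error is present).
Step 3: locate the error. For a single error e at position i, S_ℓ = v_i·e·α_i^ℓ, so α_err = S_1/S_0.
  S_0^{−1} = 10^{−1} = 10 (mod 11), so α_err = 1·10 = 10 ≡ 10 = α_2. Error position i = 2.
  Consistency check: S_2/S_1 = 10·1 = 10 ≡ 10 = α_err ✓ (single-error assumption holds).
Step 4: error magnitude e = S_0/v_2 = S_0·∏_{j≠2}(α_2 − α_j) = 10·8 = 80 ≡ 3 (mod 11).
Step 5: correct position 2: c_2 = r_2 − e = 7 − 3 ≡ 4 (mod 11). Hence c = [3, 4, 8, 0, 6].
  Check: interpolating c through the α_i gives m(x) = 7 + 3·x (degree < 2) with m(α_i) = c_i for every i, so c is indeed a codeword.


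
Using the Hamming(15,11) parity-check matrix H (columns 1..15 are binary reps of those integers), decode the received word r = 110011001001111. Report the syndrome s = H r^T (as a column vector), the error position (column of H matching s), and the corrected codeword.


s = (1, 0, 0, 1)^T, error position = 9, corrected codeword c = 110011000001111

Compute s = H r^T mod 2 one row at a time:
  s_1 = 0 + 1 + 0 + 0 + 1 + 1 + 1 + 1 = 5 ≡ 1 (mod 2).
  s_2 = 0 + 1 + 1 + 0 + 1 + 1 + 1 + 1 = 6 ≡ 0 (mod 2).
  s_3 = 1 + 0 + 1 + 0 + 0 + 0 + 1 + 1 = 4 ≡ 0 (mod 2).
  s_4 = 1 + 0 + 1 + 0 + 1 + 0 + 1 + 1 = 5 ≡ 1 (mod 2).
s = (1, 0, 0, 1)^T — this equals column 9 of H (binary 1001), so error is at position 9.
Correct: flip bit 9 of r = 110011001001111 to get c = 110011000001111.
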